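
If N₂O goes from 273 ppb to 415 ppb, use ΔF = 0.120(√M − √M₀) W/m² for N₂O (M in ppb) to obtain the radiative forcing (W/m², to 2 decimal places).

N₂O: 0.120 × (√415 − √273) = 0.120 × (20.3715 − 16.5227) = 0.120 × 3.8488 = 0.4619 W/m².

ΔF = 0.46 W/m²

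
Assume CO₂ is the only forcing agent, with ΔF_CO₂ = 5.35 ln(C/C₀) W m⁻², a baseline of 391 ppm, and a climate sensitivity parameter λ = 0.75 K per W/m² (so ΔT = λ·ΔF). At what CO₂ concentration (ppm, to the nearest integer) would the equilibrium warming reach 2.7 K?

C ≈ 766 ppm

Required forcing: ΔF = ΔT/λ = 2.7/0.75 = 3.6000 W/m².
Then ln(C/391) = ΔF/5.35 = 3.6000/5.35 = 0.67290.
So C = 391 × e^0.67290 = 391 × 1.95991 = 766.32 ppm.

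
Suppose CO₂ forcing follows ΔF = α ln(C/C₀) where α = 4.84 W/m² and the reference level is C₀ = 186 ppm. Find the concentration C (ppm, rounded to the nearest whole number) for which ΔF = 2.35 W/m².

C ≈ 302 ppm

Set 4.84 ln(C/186) = 2.35, so ln(C/186) = 2.35/4.84 = 0.48554.
Then C/186 = e^0.48554 = 1.62505, giving C = 186 × 1.62505 = 302.26 ppm.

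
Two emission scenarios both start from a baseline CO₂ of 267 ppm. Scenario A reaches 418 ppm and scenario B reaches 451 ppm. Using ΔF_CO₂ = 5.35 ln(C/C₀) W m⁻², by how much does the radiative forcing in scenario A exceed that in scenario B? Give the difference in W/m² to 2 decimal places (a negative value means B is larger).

ΔF_A = 5.35 ln(418/267) = 5.35 × 0.44823 = 2.3980 W/m².
ΔF_B = 5.35 ln(451/267) = 5.35 × 0.52422 = 2.8046 W/m².
Difference: 2.3980 − 2.8046 = -0.4066 W/m².

ΔF_A − ΔF_B = -0.41 W/m²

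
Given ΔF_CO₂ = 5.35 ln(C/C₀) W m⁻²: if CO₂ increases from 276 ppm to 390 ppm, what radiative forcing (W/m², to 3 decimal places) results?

CO₂: 5.35 × ln(390/276) = 5.35 × ln(1.41304) = 5.35 × 0.34574 = 1.8497 W/m².

ΔF = 1.850 W/m²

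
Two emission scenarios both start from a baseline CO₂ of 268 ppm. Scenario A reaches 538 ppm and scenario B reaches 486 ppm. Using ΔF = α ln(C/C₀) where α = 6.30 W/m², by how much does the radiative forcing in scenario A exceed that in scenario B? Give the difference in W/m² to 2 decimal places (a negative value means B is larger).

ΔF_A = 6.30 ln(538/268) = 6.30 × 0.69687 = 4.3903 W/m².
ΔF_B = 6.30 ln(486/268) = 6.30 × 0.59522 = 3.7499 W/m².
Difference: 4.3903 − 3.7499 = 0.6404 W/m².

ΔF_A − ΔF_B = 0.64 W/m²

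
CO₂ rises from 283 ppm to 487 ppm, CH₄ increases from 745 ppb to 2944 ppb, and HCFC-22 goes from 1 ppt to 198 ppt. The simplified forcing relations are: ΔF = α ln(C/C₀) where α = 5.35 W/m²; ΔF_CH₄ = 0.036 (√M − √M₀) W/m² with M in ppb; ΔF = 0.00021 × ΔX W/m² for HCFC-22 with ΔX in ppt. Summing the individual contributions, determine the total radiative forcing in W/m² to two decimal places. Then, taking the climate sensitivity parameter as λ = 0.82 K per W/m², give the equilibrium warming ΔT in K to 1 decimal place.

ΔF = 3.92 W/m²; ΔT = 3.2 K

CO₂: 5.35 × ln(487/283) = 5.35 × ln(1.72085) = 5.35 × 0.54282 = 2.9041 W/m².
CH₄: 0.036 × (√2944 − √745) = 0.036 × (54.2586 − 27.2947) = 0.036 × 26.9639 = 0.9707 W/m².
HCFC-22: ΔF = 0.00021 × (198 − 1) = 0.00021 × 197 = 0.0414 W/m².
Total ΔF = 2.9041 + 0.9707 + 0.0414 = 3.9162 W/m².
ΔT = λ ΔF = 0.82 × 3.92 = 3.2144 K.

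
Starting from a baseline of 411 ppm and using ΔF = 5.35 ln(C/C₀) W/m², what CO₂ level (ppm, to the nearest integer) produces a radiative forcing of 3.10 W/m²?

C ≈ 734 ppm

Set 5.35 ln(C/411) = 3.10, so ln(C/411) = 3.10/5.35 = 0.57944.
Then C/411 = e^0.57944 = 1.78504, giving C = 411 × 1.78504 = 733.65 ppm.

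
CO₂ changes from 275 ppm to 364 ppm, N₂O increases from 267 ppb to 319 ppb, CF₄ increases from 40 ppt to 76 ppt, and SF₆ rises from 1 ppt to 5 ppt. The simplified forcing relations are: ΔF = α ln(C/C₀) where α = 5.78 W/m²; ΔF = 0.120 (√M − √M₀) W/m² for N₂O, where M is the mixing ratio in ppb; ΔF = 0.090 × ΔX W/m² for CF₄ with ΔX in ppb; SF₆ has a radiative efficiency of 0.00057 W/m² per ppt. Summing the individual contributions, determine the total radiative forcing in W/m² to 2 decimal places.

ΔF = 1.81 W/m²

CO₂: 5.78 × ln(364/275) = 5.78 × ln(1.32364) = 5.78 × 0.28039 = 1.6207 W/m².
N₂O: 0.120 × (√319 − √267) = 0.120 × (17.8606 − 16.3401) = 0.120 × 1.5205 = 0.1825 W/m².
CF₄: Δ = 76 − 40 = 36 ppt = 0.036 ppb; ΔF = 0.090 × 0.036 = 0.0032 W/m².
SF₆: ΔF = 0.00057 × (5 − 1) = 0.00057 × 4 = 0.0023 W/m².
Total ΔF = 1.6207 + 0.1825 + 0.0032 + 0.0023 = 1.8087 W/m².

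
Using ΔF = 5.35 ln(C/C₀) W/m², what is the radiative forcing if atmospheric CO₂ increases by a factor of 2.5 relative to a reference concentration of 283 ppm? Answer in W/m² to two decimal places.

ΔF = 4.90 W/m²

ΔF = 5.35 × ln(2.5) = 5.35 × 0.91629 = 4.9022 W/m².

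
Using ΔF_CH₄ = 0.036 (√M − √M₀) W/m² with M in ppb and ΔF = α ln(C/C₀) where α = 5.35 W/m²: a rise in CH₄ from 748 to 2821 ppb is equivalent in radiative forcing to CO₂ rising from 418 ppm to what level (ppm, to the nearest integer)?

CH₄ forcing: 0.036 × (√2821 − √748) = 0.036 × (53.1131 − 27.3496) = 0.036 × 25.7635 = 0.92749 W/m².
Set 5.35 ln(C/418) = 0.92749: ln(C/418) = 0.92749/5.35 = 0.17336, so C = 418 × e^0.17336 = 418 × 1.18929 = 497.12 ppm.

C ≈ 497 ppm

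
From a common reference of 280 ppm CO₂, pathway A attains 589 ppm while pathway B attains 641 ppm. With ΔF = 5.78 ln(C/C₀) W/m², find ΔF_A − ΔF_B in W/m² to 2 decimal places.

ΔF_A = 5.78 ln(589/280) = 5.78 × 0.74364 = 4.2982 W/m².
ΔF_B = 5.78 ln(641/280) = 5.78 × 0.82824 = 4.7872 W/m².
Difference: 4.2982 − 4.7872 = -0.4890 W/m².
(Equivalently, ΔF_A − ΔF_B = 5.78 ln(589/641) = 5.78 × -0.08460 = -0.4890 W/m².)

ΔF_A − ΔF_B = -0.49 W/m²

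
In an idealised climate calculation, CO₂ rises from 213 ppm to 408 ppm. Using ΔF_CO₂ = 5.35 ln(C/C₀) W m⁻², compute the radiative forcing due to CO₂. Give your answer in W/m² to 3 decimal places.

ΔF = 3.477 W/m²

CO₂ absorption bands are partially saturated, so forcing scales with the logarithm of the concentration ratio.
CO₂: 5.35 × ln(408/213) = 5.35 × ln(1.91549) = 5.35 × 0.64997 = 3.4773 W/m².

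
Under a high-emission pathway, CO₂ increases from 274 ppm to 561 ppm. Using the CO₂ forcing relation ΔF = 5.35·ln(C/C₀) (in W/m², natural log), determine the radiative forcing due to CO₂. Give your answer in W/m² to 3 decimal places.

CO₂ absorption bands are partially saturated, so forcing scales with the logarithm of the concentration ratio.
CO₂: 5.35 × ln(561/274) = 5.35 × ln(2.04745) = 5.35 × 0.71660 = 3.8338 W/m².

ΔF = 3.834 W/m²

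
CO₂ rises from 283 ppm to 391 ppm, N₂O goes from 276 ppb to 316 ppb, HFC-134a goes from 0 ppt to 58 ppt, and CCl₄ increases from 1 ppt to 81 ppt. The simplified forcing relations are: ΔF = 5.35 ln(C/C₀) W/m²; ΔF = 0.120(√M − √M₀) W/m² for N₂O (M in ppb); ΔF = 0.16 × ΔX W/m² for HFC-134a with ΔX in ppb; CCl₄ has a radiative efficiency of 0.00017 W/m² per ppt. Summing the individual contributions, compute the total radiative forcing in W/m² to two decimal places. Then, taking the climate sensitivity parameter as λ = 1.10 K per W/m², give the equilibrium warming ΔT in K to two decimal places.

CO₂: 5.35 × ln(391/283) = 5.35 × ln(1.38163) = 5.35 × 0.32326 = 1.7294 W/m².
N₂O: 0.120 × (√316 − √276) = 0.120 × (17.7764 − 16.6132) = 0.120 × 1.1632 = 0.1396 W/m².
HFC-134a: Δ = 58 − 0 = 58 ppt = 0.058 ppb; ΔF = 0.16 × 0.058 = 0.0093 W/m².
CCl₄: ΔF = 0.00017 × (81 − 1) = 0.00017 × 80 = 0.0136 W/m².
Total ΔF = 1.7294 + 0.1396 + 0.0093 + 0.0136 = 1.8919 W/m².
ΔT = λ ΔF = 1.10 × 1.89 = 2.0790 K.

ΔF = 1.89 W/m²; ΔT = 2.08 K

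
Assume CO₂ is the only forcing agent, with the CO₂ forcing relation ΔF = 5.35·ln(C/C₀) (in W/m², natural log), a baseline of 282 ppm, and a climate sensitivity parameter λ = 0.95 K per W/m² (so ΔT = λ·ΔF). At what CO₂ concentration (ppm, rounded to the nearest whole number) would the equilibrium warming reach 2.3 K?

C ≈ 443 ppm

Required forcing: ΔF = ΔT/λ = 2.3/0.95 = 2.4211 W/m².
Then ln(C/282) = ΔF/5.35 = 2.4211/5.35 = 0.45254.
So C = 282 × e^0.45254 = 282 × 1.57230 = 443.39 ppm.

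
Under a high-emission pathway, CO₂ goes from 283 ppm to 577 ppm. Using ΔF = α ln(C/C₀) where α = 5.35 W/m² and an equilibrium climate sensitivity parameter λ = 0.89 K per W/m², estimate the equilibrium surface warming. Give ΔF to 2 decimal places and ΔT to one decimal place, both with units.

ΔF = 3.81 W/m²; ΔT = 3.4 K

CO₂: 5.35 × ln(577/283) = 5.35 × ln(2.03887) = 5.35 × 0.71240 = 3.8113 W/m².
ΔT = λ ΔF = 0.89 × 3.81 = 3.3909 K.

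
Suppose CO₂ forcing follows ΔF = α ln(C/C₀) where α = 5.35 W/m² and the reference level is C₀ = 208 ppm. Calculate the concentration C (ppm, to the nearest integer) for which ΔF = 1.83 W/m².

Set 5.35 ln(C/208) = 1.83, so ln(C/208) = 1.83/5.35 = 0.34206.
Then C/208 = e^0.34206 = 1.40784, giving C = 208 × 1.40784 = 292.83 ppm.

C ≈ 293 ppm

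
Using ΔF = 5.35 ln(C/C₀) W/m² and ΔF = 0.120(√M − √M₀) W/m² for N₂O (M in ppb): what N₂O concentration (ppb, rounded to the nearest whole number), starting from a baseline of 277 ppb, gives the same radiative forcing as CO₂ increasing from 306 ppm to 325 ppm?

M ≈ 374 ppb

CO₂ forcing: 5.35 × ln(325/306) = 5.35 × 0.060240 = 0.32228 W/m².
Set 0.120(√M − √277) = 0.32228: √M = 0.32228/0.120 + √277 = 2.6857 + 16.6433 = 19.3290.
M = (19.3290)² = 373.61 ppb.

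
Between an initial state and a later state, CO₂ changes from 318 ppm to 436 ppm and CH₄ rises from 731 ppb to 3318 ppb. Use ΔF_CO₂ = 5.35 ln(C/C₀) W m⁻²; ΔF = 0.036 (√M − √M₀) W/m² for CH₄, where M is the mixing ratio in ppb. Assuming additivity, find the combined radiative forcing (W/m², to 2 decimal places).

CO₂: 5.35 × ln(436/318) = 5.35 × ln(1.37107) = 5.35 × 0.31559 = 1.6884 W/m².
CH₄: 0.036 × (√3318 − √731) = 0.036 × (57.6021 − 27.0370) = 0.036 × 30.5651 = 1.1003 W/m².
Total ΔF = 1.6884 + 1.1003 = 2.7887 W/m².

ΔF = 2.79 W/m²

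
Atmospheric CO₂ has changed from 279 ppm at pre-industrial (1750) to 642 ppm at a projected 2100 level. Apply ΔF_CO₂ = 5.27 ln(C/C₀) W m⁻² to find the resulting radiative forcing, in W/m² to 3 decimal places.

ΔF = 4.392 W/m²

CO₂: 5.27 × ln(642/279) = 5.27 × ln(2.30108) = 5.27 × 0.83338 = 4.3919 W/m².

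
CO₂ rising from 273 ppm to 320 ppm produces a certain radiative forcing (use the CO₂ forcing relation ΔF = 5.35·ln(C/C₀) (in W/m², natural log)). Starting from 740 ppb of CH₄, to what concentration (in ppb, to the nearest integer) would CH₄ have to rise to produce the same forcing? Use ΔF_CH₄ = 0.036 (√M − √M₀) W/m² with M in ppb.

M ≈ 2582 ppb

CO₂ forcing: 5.35 × ln(320/273) = 5.35 × 0.158849 = 0.84984 W/m².
Set 0.036(√M − √740) = 0.84984: √M = 0.84984/0.036 + √740 = 23.6067 + 27.2029 = 50.8096.
M = (50.8096)² = 2581.62 ppb.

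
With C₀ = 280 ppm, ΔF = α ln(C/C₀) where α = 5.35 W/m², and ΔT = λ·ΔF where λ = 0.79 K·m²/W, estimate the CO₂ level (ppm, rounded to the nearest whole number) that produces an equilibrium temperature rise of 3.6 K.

Required forcing: ΔF = ΔT/λ = 3.6/0.79 = 4.5570 W/m².
Then ln(C/280) = ΔF/5.35 = 4.5570/5.35 = 0.85178.
So C = 280 × e^0.85178 = 280 × 2.34382 = 656.27 ppm.

C ≈ 656 ppm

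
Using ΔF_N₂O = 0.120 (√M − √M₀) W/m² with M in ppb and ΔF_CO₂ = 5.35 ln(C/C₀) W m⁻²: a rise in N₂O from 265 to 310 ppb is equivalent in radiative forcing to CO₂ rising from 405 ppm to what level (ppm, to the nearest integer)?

C ≈ 417 ppm

N₂O forcing: 0.120 × (√310 − √265) = 0.120 × (17.6068 − 16.2788) = 0.120 × 1.3280 = 0.15936 W/m².
Set 5.35 ln(C/405) = 0.15936: ln(C/405) = 0.15936/5.35 = 0.02979, so C = 405 × e^0.02979 = 405 × 1.03024 = 417.25 ppm.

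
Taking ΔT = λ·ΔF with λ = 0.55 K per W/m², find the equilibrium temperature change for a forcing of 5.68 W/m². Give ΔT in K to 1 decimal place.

ΔT = 3.1 K

ΔT = λ ΔF = 0.55 × 5.68 = 3.1240 K.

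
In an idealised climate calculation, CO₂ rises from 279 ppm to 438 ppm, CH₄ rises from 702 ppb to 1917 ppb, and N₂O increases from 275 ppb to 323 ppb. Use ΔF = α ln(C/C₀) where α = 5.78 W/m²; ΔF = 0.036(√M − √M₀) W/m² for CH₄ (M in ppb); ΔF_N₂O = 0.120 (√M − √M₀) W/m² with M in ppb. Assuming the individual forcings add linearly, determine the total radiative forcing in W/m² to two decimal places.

CO₂: 5.78 × ln(438/279) = 5.78 × ln(1.56989) = 5.78 × 0.45101 = 2.6068 W/m².
CH₄: 0.036 × (√1917 − √702) = 0.036 × (43.7836 − 26.4953) = 0.036 × 17.2883 = 0.6224 W/m².
N₂O: 0.120 × (√323 − √275) = 0.120 × (17.9722 − 16.5831) = 0.120 × 1.3891 = 0.1667 W/m².
Total ΔF = 2.6068 + 0.6224 + 0.1667 = 3.3959 W/m².

ΔF = 3.40 W/m²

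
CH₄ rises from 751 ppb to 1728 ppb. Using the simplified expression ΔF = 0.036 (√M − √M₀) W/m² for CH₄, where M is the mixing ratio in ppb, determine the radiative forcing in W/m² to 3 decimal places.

CH₄: 0.036 × (√1728 − √751) = 0.036 × (41.5692 − 27.4044) = 0.036 × 14.1648 = 0.5099 W/m².

ΔF = 0.510 W/m²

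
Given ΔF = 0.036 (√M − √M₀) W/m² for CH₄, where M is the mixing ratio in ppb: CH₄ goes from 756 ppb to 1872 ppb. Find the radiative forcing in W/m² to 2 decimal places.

CH₄: 0.036 × (√1872 − √756) = 0.036 × (43.2666 − 27.4955) = 0.036 × 15.7711 = 0.5678 W/m².

ΔF = 0.57 W/m²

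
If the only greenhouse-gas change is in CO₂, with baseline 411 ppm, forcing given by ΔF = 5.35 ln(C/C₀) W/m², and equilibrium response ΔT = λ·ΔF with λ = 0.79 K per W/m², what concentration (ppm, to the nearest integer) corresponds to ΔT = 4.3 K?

C ≈ 1137 ppm

Required forcing: ΔF = ΔT/λ = 4.3/0.79 = 5.4430 W/m².
Then ln(C/411) = ΔF/5.35 = 5.4430/5.35 = 1.01738.
So C = 411 × e^1.01738 = 411 × 2.76594 = 1136.80 ppm.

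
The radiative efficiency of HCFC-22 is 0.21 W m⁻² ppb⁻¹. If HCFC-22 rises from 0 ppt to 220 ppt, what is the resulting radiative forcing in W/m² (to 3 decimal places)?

ΔF = 0.046 W/m²

HCFC-22: Δ = 220 − 0 = 220 ppt = 0.220 ppb; ΔF = 0.21 × 0.220 = 0.0462 W/m².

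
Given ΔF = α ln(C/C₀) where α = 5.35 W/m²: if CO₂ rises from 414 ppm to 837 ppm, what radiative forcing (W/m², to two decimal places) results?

ΔF = 3.77 W/m²

CO₂: 5.35 × ln(837/414) = 5.35 × ln(2.02174) = 5.35 × 0.70396 = 3.7662 W/m².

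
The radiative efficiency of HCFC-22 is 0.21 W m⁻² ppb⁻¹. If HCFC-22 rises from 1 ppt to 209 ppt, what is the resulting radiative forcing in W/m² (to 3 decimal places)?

ΔF = 0.044 W/m²

HCFC-22: Δ = 209 − 1 = 208 ppt = 0.208 ppb; ΔF = 0.21 × 0.208 = 0.0437 W/m².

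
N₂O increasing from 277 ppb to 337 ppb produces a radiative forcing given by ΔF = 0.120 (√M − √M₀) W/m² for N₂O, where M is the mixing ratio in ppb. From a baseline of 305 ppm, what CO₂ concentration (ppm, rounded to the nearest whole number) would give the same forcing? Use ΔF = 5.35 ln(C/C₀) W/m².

C ≈ 317 ppm

N₂O forcing: 0.120 × (√337 − √277) = 0.120 × (18.3576 − 16.6433) = 0.120 × 1.7143 = 0.20572 W/m².
Set 5.35 ln(C/305) = 0.20572: ln(C/305) = 0.20572/5.35 = 0.03845, so C = 305 × e^0.03845 = 305 × 1.03920 = 316.96 ppm.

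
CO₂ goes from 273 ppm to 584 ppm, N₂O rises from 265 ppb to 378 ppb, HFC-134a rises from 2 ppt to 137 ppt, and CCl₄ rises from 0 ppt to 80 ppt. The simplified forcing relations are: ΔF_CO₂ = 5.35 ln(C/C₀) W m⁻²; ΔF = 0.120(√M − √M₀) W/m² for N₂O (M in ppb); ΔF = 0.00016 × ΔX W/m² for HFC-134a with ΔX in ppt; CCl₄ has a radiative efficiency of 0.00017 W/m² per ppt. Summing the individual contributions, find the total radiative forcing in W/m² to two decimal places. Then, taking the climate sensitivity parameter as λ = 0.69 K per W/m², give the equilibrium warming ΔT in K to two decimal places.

CO₂: 5.35 × ln(584/273) = 5.35 × ln(2.13919) = 5.35 × 0.76043 = 4.0683 W/m².
N₂O: 0.120 × (√378 − √265) = 0.120 × (19.4422 − 16.2788) = 0.120 × 3.1634 = 0.3796 W/m².
HFC-134a: ΔF = 0.00016 × (137 − 2) = 0.00016 × 135 = 0.0216 W/m².
CCl₄: ΔF = 0.00017 × (80 − 0) = 0.00017 × 80 = 0.0136 W/m².
Total ΔF = 4.0683 + 0.3796 + 0.0216 + 0.0136 = 4.4831 W/m².
ΔT = λ ΔF = 0.69 × 4.48 = 3.0912 K.

ΔF = 4.48 W/m²; ΔT = 3.09 K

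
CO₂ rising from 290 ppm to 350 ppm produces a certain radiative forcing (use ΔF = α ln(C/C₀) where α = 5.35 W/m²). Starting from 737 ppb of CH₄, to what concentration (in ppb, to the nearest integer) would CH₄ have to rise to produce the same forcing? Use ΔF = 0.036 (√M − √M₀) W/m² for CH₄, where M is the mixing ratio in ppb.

M ≈ 3035 ppb

CO₂ forcing: 5.35 × ln(350/290) = 5.35 × 0.188052 = 1.00608 W/m².
Set 0.036(√M − √737) = 1.00608: √M = 1.00608/0.036 + √737 = 27.9467 + 27.1477 = 55.0944.
M = (55.0944)² = 3035.39 ppb.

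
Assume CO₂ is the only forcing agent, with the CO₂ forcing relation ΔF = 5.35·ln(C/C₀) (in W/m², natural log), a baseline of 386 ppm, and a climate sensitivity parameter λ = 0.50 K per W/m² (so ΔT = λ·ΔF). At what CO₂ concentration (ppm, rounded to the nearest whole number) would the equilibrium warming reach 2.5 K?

C ≈ 983 ppm

Required forcing: ΔF = ΔT/λ = 2.5/0.50 = 5.0000 W/m².
Then ln(C/386) = ΔF/5.35 = 5.0000/5.35 = 0.93458.
So C = 386 × e^0.93458 = 386 × 2.54614 = 982.81 ppm.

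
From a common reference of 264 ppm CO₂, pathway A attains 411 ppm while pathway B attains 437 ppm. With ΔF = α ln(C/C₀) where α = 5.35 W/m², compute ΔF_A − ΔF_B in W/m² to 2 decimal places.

ΔF_A − ΔF_B = -0.33 W/m²

ΔF_A = 5.35 ln(411/264) = 5.35 × 0.44264 = 2.3681 W/m².
ΔF_B = 5.35 ln(437/264) = 5.35 × 0.50398 = 2.6963 W/m².
Difference: 2.3681 − 2.6963 = -0.3282 W/m².
(Equivalently, ΔF_A − ΔF_B = 5.35 ln(411/437) = 5.35 × -0.06134 = -0.3282 W/m².)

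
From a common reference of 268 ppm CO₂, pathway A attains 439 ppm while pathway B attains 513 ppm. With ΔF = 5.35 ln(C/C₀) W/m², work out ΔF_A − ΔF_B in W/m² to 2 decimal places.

ΔF_A = 5.35 ln(439/268) = 5.35 × 0.49351 = 2.6403 W/m².
ΔF_B = 5.35 ln(513/268) = 5.35 × 0.64929 = 3.4737 W/m².
Difference: 2.6403 − 3.4737 = -0.8334 W/m².
(Equivalently, ΔF_A − ΔF_B = 5.35 ln(439/513) = 5.35 × -0.15578 = -0.8334 W/m².)

ΔF_A − ΔF_B = -0.83 W/m²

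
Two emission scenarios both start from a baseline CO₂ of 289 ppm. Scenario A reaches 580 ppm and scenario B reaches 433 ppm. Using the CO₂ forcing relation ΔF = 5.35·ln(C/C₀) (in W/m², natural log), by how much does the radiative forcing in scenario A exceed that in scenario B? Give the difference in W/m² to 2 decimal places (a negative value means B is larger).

ΔF_A = 5.35 ln(580/289) = 5.35 × 0.69660 = 3.7268 W/m².
ΔF_B = 5.35 ln(433/289) = 5.35 × 0.40431 = 2.1631 W/m².
Difference: 3.7268 − 2.1631 = 1.5637 W/m².

ΔF_A − ΔF_B = 1.56 W/m²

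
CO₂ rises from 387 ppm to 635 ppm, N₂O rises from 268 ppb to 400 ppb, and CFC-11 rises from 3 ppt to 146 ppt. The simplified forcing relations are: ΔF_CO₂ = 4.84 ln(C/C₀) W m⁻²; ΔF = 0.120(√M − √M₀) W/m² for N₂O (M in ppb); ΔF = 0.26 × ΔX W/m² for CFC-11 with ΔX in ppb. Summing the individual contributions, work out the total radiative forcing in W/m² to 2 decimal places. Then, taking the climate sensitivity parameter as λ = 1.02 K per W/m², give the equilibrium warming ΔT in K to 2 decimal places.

CO₂: 4.84 × ln(635/387) = 4.84 × ln(1.64083) = 4.84 × 0.49520 = 2.3968 W/m².
N₂O: 0.120 × (√400 − √268) = 0.120 × (20.0000 − 16.3707) = 0.120 × 3.6293 = 0.4355 W/m².
CFC-11: Δ = 146 − 3 = 143 ppt = 0.143 ppb; ΔF = 0.26 × 0.143 = 0.0372 W/m².
Total ΔF = 2.3968 + 0.4355 + 0.0372 = 2.8695 W/m².
ΔT = λ ΔF = 1.02 × 2.87 = 2.9274 K.

ΔF = 2.87 W/m²; ΔT = 2.93 K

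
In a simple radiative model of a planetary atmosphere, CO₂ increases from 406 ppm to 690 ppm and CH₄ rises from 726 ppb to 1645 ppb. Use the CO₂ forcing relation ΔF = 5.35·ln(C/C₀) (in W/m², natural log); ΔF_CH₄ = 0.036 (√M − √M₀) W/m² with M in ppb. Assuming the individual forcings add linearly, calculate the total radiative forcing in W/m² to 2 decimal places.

CO₂: 5.35 × ln(690/406) = 5.35 × ln(1.69951) = 5.35 × 0.53034 = 2.8373 W/m².
CH₄: 0.036 × (√1645 − √726) = 0.036 × (40.5586 − 26.9444) = 0.036 × 13.6142 = 0.4901 W/m².
Total ΔF = 2.8373 + 0.4901 = 3.3274 W/m².

ΔF = 3.33 W/m²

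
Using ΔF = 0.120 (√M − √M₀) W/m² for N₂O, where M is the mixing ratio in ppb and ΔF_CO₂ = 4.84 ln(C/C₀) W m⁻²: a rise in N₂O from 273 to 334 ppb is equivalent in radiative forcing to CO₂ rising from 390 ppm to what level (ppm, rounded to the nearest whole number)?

C ≈ 407 ppm

N₂O forcing: 0.120 × (√334 − √273) = 0.120 × (18.2757 − 16.5227) = 0.120 × 1.7530 = 0.21036 W/m².
Set 4.84 ln(C/390) = 0.21036: ln(C/390) = 0.21036/4.84 = 0.04346, so C = 390 × e^0.04346 = 390 × 1.04442 = 407.32 ppm.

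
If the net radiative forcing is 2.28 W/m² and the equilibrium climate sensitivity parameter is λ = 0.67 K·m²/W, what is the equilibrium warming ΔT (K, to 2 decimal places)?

ΔT = 1.53 K

ΔT = λ ΔF = 0.67 × 2.28 = 1.5276 K.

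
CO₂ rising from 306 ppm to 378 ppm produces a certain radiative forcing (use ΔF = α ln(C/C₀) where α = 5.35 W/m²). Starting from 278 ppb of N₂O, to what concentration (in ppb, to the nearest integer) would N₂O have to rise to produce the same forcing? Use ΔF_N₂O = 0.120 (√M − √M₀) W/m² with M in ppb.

CO₂ forcing: 5.35 × ln(378/306) = 5.35 × 0.211309 = 1.13050 W/m².
Set 0.120(√M − √278) = 1.13050: √M = 1.13050/0.120 + √278 = 9.4208 + 16.6733 = 26.0941.
M = (26.0941)² = 680.90 ppb.

M ≈ 681 ppb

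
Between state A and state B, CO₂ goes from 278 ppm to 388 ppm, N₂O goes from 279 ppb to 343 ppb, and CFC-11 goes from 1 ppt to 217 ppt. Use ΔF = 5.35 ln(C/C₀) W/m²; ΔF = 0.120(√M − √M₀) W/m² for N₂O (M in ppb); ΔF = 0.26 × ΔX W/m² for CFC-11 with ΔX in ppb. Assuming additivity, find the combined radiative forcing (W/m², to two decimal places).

CO₂: 5.35 × ln(388/278) = 5.35 × ln(1.39568) = 5.35 × 0.33338 = 1.7836 W/m².
N₂O: 0.120 × (√343 − √279) = 0.120 × (18.5203 − 16.7033) = 0.120 × 1.8170 = 0.2180 W/m².
CFC-11: Δ = 217 − 1 = 216 ppt = 0.216 ppb; ΔF = 0.26 × 0.216 = 0.0562 W/m².
Total ΔF = 1.7836 + 0.2180 + 0.0562 = 2.0578 W/m².

ΔF = 2.06 W/m²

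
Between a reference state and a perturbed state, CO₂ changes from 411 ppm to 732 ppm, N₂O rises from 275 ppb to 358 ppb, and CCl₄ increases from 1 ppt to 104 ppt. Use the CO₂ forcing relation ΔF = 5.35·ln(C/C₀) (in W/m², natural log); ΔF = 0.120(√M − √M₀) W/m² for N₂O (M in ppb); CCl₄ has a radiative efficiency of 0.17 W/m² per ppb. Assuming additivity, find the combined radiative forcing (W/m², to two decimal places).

CO₂: 5.35 × ln(732/411) = 5.35 × ln(1.78102) = 5.35 × 0.57719 = 3.0880 W/m².
N₂O: 0.120 × (√358 − √275) = 0.120 × (18.9209 − 16.5831) = 0.120 × 2.3378 = 0.2805 W/m².
CCl₄: Δ = 104 − 1 = 103 ppt = 0.103 ppb; ΔF = 0.17 × 0.103 = 0.0175 W/m².
Total ΔF = 3.0880 + 0.2805 + 0.0175 = 3.3860 W/m².

ΔF = 3.39 W/m²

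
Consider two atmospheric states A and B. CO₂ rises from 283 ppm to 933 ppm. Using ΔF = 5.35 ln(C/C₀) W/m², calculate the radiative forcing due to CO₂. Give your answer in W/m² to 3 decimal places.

ΔF = 6.382 W/m²

CO₂ absorption bands are partially saturated, so forcing scales with the logarithm of the concentration ratio.
CO₂: 5.35 × ln(933/283) = 5.35 × ln(3.29682) = 5.35 × 1.19296 = 6.3823 W/m².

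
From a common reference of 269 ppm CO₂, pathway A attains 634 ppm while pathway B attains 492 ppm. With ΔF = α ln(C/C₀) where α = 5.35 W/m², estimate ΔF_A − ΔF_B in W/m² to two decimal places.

ΔF_A = 5.35 ln(634/269) = 5.35 × 0.85734 = 4.5868 W/m².
ΔF_B = 5.35 ln(492/269) = 5.35 × 0.60377 = 3.2302 W/m².
Difference: 4.5868 − 3.2302 = 1.3566 W/m².
(Equivalently, ΔF_A − ΔF_B = 5.35 ln(634/492) = 5.35 × 0.25357 = 1.3566 W/m².)

ΔF_A − ΔF_B = 1.36 W/m²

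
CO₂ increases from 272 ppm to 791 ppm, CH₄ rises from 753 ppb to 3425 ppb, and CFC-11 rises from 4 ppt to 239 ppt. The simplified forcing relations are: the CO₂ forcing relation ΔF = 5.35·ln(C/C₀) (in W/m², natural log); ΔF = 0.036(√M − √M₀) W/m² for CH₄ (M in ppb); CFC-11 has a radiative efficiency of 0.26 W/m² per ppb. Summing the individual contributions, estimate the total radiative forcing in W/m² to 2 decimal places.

CO₂: 5.35 × ln(791/272) = 5.35 × ln(2.90809) = 5.35 × 1.06750 = 5.7111 W/m².
CH₄: 0.036 × (√3425 − √753) = 0.036 × (58.5235 − 27.4408) = 0.036 × 31.0827 = 1.1190 W/m².
CFC-11: Δ = 239 − 4 = 235 ppt = 0.235 ppb; ΔF = 0.26 × 0.235 = 0.0611 W/m².
Total ΔF = 5.7111 + 1.1190 + 0.0611 = 6.8912 W/m².

ΔF = 6.89 W/m²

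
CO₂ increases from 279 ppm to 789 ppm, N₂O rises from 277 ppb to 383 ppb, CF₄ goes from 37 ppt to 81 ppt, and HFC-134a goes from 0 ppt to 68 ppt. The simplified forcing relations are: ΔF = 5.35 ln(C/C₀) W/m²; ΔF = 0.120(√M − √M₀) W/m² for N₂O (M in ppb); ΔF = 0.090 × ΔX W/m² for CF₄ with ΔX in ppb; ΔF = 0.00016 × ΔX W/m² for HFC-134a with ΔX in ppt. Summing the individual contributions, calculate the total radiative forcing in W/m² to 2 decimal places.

ΔF = 5.93 W/m²

CO₂: 5.35 × ln(789/279) = 5.35 × ln(2.82796) = 5.35 × 1.03956 = 5.5616 W/m².
N₂O: 0.120 × (√383 − √277) = 0.120 × (19.5704 − 16.6433) = 0.120 × 2.9271 = 0.3513 W/m².
CF₄: Δ = 81 − 37 = 44 ppt = 0.044 ppb; ΔF = 0.090 × 0.044 = 0.0040 W/m².
HFC-134a: ΔF = 0.00016 × (68 − 0) = 0.00016 × 68 = 0.0109 W/m².
Total ΔF = 5.5616 + 0.3513 + 0.0040 + 0.0109 = 5.9278 W/m².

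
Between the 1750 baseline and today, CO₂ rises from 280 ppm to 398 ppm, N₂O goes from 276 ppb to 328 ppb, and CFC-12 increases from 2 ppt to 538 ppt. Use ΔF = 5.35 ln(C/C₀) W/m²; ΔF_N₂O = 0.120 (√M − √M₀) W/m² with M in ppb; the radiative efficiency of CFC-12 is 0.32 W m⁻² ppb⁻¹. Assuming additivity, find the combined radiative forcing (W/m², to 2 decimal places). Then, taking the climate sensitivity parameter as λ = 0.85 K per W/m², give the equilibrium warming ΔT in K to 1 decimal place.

CO₂: 5.35 × ln(398/280) = 5.35 × ln(1.42143) = 5.35 × 0.35166 = 1.8814 W/m².
N₂O: 0.120 × (√328 − √276) = 0.120 × (18.1108 − 16.6132) = 0.120 × 1.4976 = 0.1797 W/m².
CFC-12: Δ = 538 − 2 = 536 ppt = 0.536 ppb; ΔF = 0.32 × 0.536 = 0.1715 W/m².
Total ΔF = 1.8814 + 0.1797 + 0.1715 = 2.2326 W/m².
ΔT = λ ΔF = 0.85 × 2.23 = 1.8955 K.

ΔF = 2.23 W/m²; ΔT = 1.9 K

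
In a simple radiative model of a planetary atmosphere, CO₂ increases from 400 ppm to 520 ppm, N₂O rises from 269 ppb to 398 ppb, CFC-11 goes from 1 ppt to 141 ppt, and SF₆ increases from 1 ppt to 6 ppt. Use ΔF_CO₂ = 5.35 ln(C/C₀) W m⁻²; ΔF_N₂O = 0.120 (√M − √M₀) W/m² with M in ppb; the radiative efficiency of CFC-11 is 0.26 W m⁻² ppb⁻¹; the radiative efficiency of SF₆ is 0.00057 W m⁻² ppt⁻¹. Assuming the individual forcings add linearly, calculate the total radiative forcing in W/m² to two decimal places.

CO₂: 5.35 × ln(520/400) = 5.35 × ln(1.30000) = 5.35 × 0.26236 = 1.4036 W/m².
N₂O: 0.120 × (√398 − √269) = 0.120 × (19.9499 − 16.4012) = 0.120 × 3.5487 = 0.4258 W/m².
CFC-11: Δ = 141 − 1 = 140 ppt = 0.140 ppb; ΔF = 0.26 × 0.140 = 0.0364 W/m².
SF₆: ΔF = 0.00057 × (6 − 1) = 0.00057 × 5 = 0.0029 W/m².
Total ΔF = 1.4036 + 0.4258 + 0.0364 + 0.0029 = 1.8687 W/m².

ΔF = 1.87 W/m²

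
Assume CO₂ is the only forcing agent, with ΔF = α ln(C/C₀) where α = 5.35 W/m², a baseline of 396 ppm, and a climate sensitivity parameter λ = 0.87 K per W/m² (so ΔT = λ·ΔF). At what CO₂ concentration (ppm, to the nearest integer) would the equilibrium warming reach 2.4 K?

C ≈ 663 ppm

Required forcing: ΔF = ΔT/λ = 2.4/0.87 = 2.7586 W/m².
Then ln(C/396) = ΔF/5.35 = 2.7586/5.35 = 0.51563.
So C = 396 × e^0.51563 = 396 × 1.67469 = 663.18 ppm.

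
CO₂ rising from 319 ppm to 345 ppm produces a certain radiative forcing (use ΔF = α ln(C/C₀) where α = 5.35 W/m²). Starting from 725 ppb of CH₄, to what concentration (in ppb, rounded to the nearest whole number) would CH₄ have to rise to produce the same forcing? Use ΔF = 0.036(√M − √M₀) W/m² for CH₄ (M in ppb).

CO₂ forcing: 5.35 × ln(345/319) = 5.35 × 0.078353 = 0.41919 W/m².
Set 0.036(√M − √725) = 0.41919: √M = 0.41919/0.036 + √725 = 11.6442 + 26.9258 = 38.5700.
M = (38.5700)² = 1487.64 ppb.

M ≈ 1488 ppb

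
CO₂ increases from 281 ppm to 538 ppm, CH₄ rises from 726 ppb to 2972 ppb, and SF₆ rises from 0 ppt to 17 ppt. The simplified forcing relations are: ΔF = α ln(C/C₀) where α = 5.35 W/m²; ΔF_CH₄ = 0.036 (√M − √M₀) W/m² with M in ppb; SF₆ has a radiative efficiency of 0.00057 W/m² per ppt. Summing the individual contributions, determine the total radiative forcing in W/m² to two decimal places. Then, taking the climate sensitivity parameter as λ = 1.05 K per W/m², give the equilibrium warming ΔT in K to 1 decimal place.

CO₂: 5.35 × ln(538/281) = 5.35 × ln(1.91459) = 5.35 × 0.64950 = 3.4748 W/m².
CH₄: 0.036 × (√2972 − √726) = 0.036 × (54.5161 − 26.9444) = 0.036 × 27.5717 = 0.9926 W/m².
SF₆: ΔF = 0.00057 × (17 − 0) = 0.00057 × 17 = 0.0097 W/m².
Total ΔF = 3.4748 + 0.9926 + 0.0097 = 4.4771 W/m².
ΔT = λ ΔF = 1.05 × 4.48 = 4.7040 K.

ΔF = 4.48 W/m²; ΔT = 4.7 K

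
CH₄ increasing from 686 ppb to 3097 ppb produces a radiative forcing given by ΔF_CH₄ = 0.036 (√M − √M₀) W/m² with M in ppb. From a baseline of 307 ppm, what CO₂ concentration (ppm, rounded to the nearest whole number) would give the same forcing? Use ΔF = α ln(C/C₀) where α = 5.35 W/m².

C ≈ 374 ppm

CH₄ forcing: 0.036 × (√3097 − √686) = 0.036 × (55.6507 − 26.1916) = 0.036 × 29.4591 = 1.06053 W/m².
Set 5.35 ln(C/307) = 1.06053: ln(C/307) = 1.06053/5.35 = 0.19823, so C = 307 × e^0.19823 = 307 × 1.21924 = 374.31 ppm.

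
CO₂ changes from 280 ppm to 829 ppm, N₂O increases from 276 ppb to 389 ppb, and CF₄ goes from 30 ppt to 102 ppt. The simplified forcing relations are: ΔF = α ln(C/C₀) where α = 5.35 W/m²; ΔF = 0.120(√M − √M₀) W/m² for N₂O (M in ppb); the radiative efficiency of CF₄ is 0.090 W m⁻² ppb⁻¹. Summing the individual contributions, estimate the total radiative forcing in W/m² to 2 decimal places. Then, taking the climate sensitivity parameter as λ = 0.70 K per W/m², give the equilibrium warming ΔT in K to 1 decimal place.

ΔF = 6.19 W/m²; ΔT = 4.3 K

CO₂: 5.35 × ln(829/280) = 5.35 × ln(2.96071) = 5.35 × 1.08543 = 5.8071 W/m².
N₂O: 0.120 × (√389 − √276) = 0.120 × (19.7231 − 16.6132) = 0.120 × 3.1099 = 0.3732 W/m².
CF₄: Δ = 102 − 30 = 72 ppt = 0.072 ppb; ΔF = 0.090 × 0.072 = 0.0065 W/m².
Total ΔF = 5.8071 + 0.3732 + 0.0065 = 6.1868 W/m².
ΔT = λ ΔF = 0.70 × 6.19 = 4.3330 K.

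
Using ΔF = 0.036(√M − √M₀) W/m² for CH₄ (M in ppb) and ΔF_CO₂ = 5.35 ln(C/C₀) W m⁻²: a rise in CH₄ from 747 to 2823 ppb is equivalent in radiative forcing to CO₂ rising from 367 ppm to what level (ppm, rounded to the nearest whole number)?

C ≈ 437 ppm

CH₄ forcing: 0.036 × (√2823 − √747) = 0.036 × (53.1319 − 27.3313) = 0.036 × 25.8006 = 0.92882 W/m².
Set 5.35 ln(C/367) = 0.92882: ln(C/367) = 0.92882/5.35 = 0.17361, so C = 367 × e^0.17361 = 367 × 1.18959 = 436.58 ppm.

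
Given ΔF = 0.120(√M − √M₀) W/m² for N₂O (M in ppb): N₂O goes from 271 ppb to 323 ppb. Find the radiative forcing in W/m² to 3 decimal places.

N₂O: 0.120 × (√323 − √271) = 0.120 × (17.9722 − 16.4621) = 0.120 × 1.5101 = 0.1812 W/m².

ΔF = 0.181 W/m²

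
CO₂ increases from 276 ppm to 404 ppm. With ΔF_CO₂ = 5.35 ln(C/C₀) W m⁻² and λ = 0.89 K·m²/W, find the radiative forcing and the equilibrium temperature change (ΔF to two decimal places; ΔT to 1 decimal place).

ΔF = 2.04 W/m²; ΔT = 1.8 K

CO₂: 5.35 × ln(404/276) = 5.35 × ln(1.46377) = 5.35 × 0.38102 = 2.0385 W/m².
ΔT = λ ΔF = 0.89 × 2.04 = 1.8156 K.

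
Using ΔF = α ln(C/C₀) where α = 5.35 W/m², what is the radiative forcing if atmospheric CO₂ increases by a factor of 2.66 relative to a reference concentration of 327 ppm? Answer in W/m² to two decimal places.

ΔF = 5.23 W/m²

ΔF = 5.35 × ln(2.66) = 5.35 × 0.97833 = 5.2341 W/m².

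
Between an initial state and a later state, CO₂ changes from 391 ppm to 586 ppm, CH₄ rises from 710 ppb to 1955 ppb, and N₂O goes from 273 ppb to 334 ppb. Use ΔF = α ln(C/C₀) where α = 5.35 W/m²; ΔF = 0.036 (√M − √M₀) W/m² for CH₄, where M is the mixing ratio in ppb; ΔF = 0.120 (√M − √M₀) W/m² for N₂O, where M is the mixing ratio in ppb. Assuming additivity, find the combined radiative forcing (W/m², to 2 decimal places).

ΔF = 3.01 W/m²

CO₂: 5.35 × ln(586/391) = 5.35 × ln(1.49872) = 5.35 × 0.40461 = 2.1647 W/m².
CH₄: 0.036 × (√1955 − √710) = 0.036 × (44.2154 − 26.6458) = 0.036 × 17.5696 = 0.6325 W/m².
N₂O: 0.120 × (√334 − √273) = 0.120 × (18.2757 − 16.5227) = 0.120 × 1.7530 = 0.2104 W/m².
Total ΔF = 2.1647 + 0.6325 + 0.2104 = 3.0076 W/m².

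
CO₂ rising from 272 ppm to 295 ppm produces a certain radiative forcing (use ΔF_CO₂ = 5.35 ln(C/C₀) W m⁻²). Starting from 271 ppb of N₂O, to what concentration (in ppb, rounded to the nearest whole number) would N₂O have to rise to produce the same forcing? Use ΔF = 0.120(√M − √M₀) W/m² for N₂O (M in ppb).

M ≈ 403 ppb

CO₂ forcing: 5.35 × ln(295/272) = 5.35 × 0.081173 = 0.43428 W/m².
Set 0.120(√M − √271) = 0.43428: √M = 0.43428/0.120 + √271 = 3.6190 + 16.4621 = 20.0811.
M = (20.0811)² = 403.25 ppb.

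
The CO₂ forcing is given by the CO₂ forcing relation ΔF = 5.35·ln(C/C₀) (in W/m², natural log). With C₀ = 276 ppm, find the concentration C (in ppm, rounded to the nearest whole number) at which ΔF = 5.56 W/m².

C ≈ 780 ppm

Set 5.35 ln(C/276) = 5.56, so ln(C/276) = 5.56/5.35 = 1.03925.
Then C/276 = e^1.03925 = 2.82710, giving C = 276 × 2.82710 = 780.28 ppm.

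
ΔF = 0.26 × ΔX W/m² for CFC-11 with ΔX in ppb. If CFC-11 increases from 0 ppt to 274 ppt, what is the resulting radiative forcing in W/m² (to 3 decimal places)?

CFC-11: Δ = 274 − 0 = 274 ppt = 0.274 ppb; ΔF = 0.26 × 0.274 = 0.0712 W/m².

ΔF = 0.071 W/m²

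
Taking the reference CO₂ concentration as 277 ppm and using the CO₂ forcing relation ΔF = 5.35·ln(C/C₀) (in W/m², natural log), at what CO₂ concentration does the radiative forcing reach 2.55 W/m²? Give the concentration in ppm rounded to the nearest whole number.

C ≈ 446 ppm

Set 5.35 ln(C/277) = 2.55, so ln(C/277) = 2.55/5.35 = 0.47664.
Then C/277 = e^0.47664 = 1.61065, giving C = 277 × 1.61065 = 446.15 ppm.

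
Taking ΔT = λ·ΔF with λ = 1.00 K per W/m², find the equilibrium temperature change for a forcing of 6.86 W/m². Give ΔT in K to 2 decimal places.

ΔT = 6.86 K

ΔT = λ ΔF = 1.00 × 6.86 = 6.8600 K.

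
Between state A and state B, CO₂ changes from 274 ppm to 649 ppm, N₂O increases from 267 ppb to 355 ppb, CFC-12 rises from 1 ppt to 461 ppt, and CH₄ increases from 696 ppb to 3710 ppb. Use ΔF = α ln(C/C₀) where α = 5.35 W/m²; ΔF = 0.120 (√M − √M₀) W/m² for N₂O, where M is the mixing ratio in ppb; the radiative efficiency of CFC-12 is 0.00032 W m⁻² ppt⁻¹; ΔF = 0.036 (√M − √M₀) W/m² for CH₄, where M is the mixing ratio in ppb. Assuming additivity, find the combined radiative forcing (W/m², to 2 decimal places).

CO₂: 5.35 × ln(649/274) = 5.35 × ln(2.36861) = 5.35 × 0.86230 = 4.6133 W/m².
N₂O: 0.120 × (√355 − √267) = 0.120 × (18.8414 − 16.3401) = 0.120 × 2.5013 = 0.3002 W/m².
CFC-12: ΔF = 0.00032 × (461 − 1) = 0.00032 × 460 = 0.1472 W/m².
CH₄: 0.036 × (√3710 − √696) = 0.036 × (60.9098 − 26.3818) = 0.036 × 34.5280 = 1.2430 W/m².
Total ΔF = 4.6133 + 0.3002 + 0.1472 + 1.2430 = 6.3037 W/m².

ΔF = 6.30 W/m²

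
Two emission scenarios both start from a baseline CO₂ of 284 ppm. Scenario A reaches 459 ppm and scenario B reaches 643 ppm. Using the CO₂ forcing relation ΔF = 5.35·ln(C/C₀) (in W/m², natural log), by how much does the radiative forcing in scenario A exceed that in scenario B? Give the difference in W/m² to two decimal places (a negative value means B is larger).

ΔF_A − ΔF_B = -1.80 W/m²

ΔF_A = 5.35 ln(459/284) = 5.35 × 0.48008 = 2.5684 W/m².
ΔF_B = 5.35 ln(643/284) = 5.35 × 0.81717 = 4.3719 W/m².
Difference: 2.5684 − 4.3719 = -1.8035 W/m².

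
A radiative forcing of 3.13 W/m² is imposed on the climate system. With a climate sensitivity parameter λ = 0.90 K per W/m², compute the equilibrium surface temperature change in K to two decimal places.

ΔT = λ ΔF = 0.90 × 3.13 = 2.8170 K.

ΔT = 2.82 K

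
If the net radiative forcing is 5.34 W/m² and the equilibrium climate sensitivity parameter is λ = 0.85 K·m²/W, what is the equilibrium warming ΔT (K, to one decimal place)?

ΔT = 4.5 K

ΔT = λ ΔF = 0.85 × 5.34 = 4.5390 K.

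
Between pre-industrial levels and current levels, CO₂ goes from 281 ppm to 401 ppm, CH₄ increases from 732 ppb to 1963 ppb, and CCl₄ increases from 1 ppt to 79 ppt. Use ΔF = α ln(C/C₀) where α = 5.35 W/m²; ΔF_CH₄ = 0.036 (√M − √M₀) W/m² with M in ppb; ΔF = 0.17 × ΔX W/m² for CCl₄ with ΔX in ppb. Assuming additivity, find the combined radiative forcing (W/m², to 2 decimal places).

ΔF = 2.54 W/m²

CO₂: 5.35 × ln(401/281) = 5.35 × ln(1.42705) = 5.35 × 0.35561 = 1.9025 W/m².
CH₄: 0.036 × (√1963 − √732) = 0.036 × (44.3058 − 27.0555) = 0.036 × 17.2503 = 0.6210 W/m².
CCl₄: Δ = 79 − 1 = 78 ppt = 0.078 ppb; ΔF = 0.17 × 0.078 = 0.0133 W/m².
Total ΔF = 1.9025 + 0.6210 + 0.0133 = 2.5368 W/m².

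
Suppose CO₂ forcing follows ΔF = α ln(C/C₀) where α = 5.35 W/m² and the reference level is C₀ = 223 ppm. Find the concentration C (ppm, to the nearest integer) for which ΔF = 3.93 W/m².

C ≈ 465 ppm

Set 5.35 ln(C/223) = 3.93, so ln(C/223) = 3.93/5.35 = 0.73458.
Then C/223 = e^0.73458 = 2.08461, giving C = 223 × 2.08461 = 464.87 ppm.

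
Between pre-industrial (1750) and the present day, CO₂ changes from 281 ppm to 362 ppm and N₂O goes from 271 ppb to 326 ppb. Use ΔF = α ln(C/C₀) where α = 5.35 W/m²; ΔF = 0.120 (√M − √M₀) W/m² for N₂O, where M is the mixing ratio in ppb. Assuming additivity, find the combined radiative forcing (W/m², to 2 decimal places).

CO₂: 5.35 × ln(362/281) = 5.35 × ln(1.28826) = 5.35 × 0.25329 = 1.3551 W/m².
N₂O: 0.120 × (√326 − √271) = 0.120 × (18.0555 − 16.4621) = 0.120 × 1.5934 = 0.1912 W/m².
Total ΔF = 1.3551 + 0.1912 = 1.5463 W/m².

ΔF = 1.55 W/m²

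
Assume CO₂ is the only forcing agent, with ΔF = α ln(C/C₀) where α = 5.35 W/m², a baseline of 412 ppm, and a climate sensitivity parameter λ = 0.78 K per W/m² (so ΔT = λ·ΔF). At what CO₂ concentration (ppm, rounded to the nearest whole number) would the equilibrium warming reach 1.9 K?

Required forcing: ΔF = ΔT/λ = 1.9/0.78 = 2.4359 W/m².
Then ln(C/412) = ΔF/5.35 = 2.4359/5.35 = 0.45531.
So C = 412 × e^0.45531 = 412 × 1.57666 = 649.58 ppm.

C ≈ 650 ppm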